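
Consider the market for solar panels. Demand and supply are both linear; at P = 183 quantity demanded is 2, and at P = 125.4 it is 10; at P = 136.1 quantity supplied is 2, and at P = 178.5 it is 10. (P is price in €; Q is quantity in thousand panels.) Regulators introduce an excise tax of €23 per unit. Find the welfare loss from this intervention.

Demand slope = (125.4 − 183)/(10 − 2) = −7.2, so P = 197.4 − 7.2Q.
Supply slope = (178.5 − 136.1)/(10 − 2) = 5.3, so P = 125.5 + 5.3Q.
Competitive equilibrium: 197.4 − 7.2Q = 125.5 + 5.3Q → Q* = 5.752, P* = 155.9856.
With the tax, the buyer price exceeds the seller price by 23: (197.4 − 7.2Q) − (125.5 + 5.3Q) = 23 → Q' = 3.912.
ΔQ = 5.752 − 3.912 = 1.84; the wedge equals the tax, 23.
DWL = ½ × 1.84 × 23 = €21.16 thousand.

€21.16 thousand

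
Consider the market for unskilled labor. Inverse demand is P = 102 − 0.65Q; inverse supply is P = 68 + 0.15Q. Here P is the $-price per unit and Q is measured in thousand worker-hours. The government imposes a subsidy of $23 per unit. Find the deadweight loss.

Competitive equilibrium: 102 − 0.65Q = 68 + 0.15Q → Q* = 42.5, P* = 74.375.
The subsidy lowers effective supply by 23: P = 45 + 0.15Q.
New quantity: 102 − 0.65Q = 45 + 0.15Q → Q' = 71.25.
Overproduction ΔQ = 71.25 − 42.5 = 28.75; wedge = subsidy = 23.
The triangle = ½ × 28.75 × 23 = $330.625 thousand.

$330.625 thousand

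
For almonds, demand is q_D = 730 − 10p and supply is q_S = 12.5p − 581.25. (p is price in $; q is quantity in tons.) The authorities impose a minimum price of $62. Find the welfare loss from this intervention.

In inverse form: demand p = 73 − 0.1q, supply p = 46.5 + 0.08q.
Competitive equilibrium: 73 − 0.1q = 46.5 + 0.08q → q* = 147.2222, p* = 58.2778.
At the floor p = 62, quantity demanded = (73 − 62)/0.1 = 110.
Sellers' marginal cost at q' = 110: 46.5 + 0.08·110 = 55.3.
Δq = 147.2222 − 110 = 37.2222; wedge = 62 − 55.3 = 6.7.
Welfare loss = ½ × 37.2222 × 6.7 = $124.69.

$124.69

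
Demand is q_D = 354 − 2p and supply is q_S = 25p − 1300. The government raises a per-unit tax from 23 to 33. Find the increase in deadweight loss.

518.52

In inverse form: demand p = 177 − 0.5q, supply p = 52 + 0.04q.
Competitive equilibrium: 177 − 0.5q = 52 + 0.04q → q* = 231.4815, p* = 61.2593.
For a per-unit tax t: Δq = t/0.54, so DWL = ½·t·(t/0.54) = t²/1.08.
At t = 23: DWL = 489.815. At t = 33: DWL = 1008.333.
Increase = 1008.333 − 489.815 = 518.52.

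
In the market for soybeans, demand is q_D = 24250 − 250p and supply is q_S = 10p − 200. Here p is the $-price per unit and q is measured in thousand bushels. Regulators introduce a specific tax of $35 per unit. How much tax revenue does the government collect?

$14134.62 thousand

In inverse form: demand p = 97 − 0.004q, supply p = 20 + 0.1q.
Competitive equilibrium: 97 − 0.004q = 20 + 0.1q → q* = 740.3846, p* = 94.0385.
With the tax, the buyer price exceeds the seller price by 35: (97 − 0.004q) − (20 + 0.1q) = 35 → q' = 403.8462.
Tax revenue = 35 × 403.8462 = $14134.62 thousand.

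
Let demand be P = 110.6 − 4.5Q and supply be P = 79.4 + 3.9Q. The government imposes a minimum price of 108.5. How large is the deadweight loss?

44.30

Competitive equilibrium: 110.6 − 4.5Q = 79.4 + 3.9Q → Q* = 3.7143, P* = 93.8857.
At the floor P = 108.5, quantity demanded = (110.6 − 108.5)/4.5 = 0.4667.
Sellers' marginal cost at Q' = 0.4667: 79.4 + 3.9·0.4667 = 81.2201.
ΔQ = 3.7143 − 0.4667 = 3.2476; wedge = 108.5 − 81.2201 = 27.2799.
DWL = ½ × 3.2476 × 27.2799 = 44.30.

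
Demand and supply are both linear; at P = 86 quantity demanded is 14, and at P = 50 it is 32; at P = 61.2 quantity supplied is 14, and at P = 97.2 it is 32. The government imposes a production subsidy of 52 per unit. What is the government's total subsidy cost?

1726.40

Demand slope = (50 − 86)/(32 − 14) = −2, so P = 114 − 2Q.
Supply slope = (97.2 − 61.2)/(32 − 14) = 2, so P = 33.2 + 2Q.
Competitive equilibrium: 114 − 2Q = 33.2 + 2Q → Q* = 20.2, P* = 73.6.
The subsidy lowers effective supply by 52: P = 2Q − 18.8.
New quantity: 114 − 2Q = 2Q − 18.8 → Q' = 33.2.
Total subsidy cost = 52 × 33.2 = 1726.40.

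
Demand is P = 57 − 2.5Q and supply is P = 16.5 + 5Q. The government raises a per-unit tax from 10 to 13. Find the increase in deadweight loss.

Competitive equilibrium: 57 − 2.5Q = 16.5 + 5Q → Q* = 5.4, P* = 43.5.
For a per-unit tax t: ΔQ = t/7.5, so DWL = ½·t·(t/7.5) = t²/15.
At t = 10: DWL = 6.667. At t = 13: DWL = 11.267.
Increase = 11.267 − 6.667 = 4.60.

4.60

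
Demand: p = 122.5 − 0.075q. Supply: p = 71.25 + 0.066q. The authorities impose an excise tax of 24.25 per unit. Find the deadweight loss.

Competitive equilibrium: 122.5 − 0.075q = 71.25 + 0.066q → q* = 363.4752, p* = 95.2394.
With the tax, the buyer price exceeds the seller price by 24.25: (122.5 − 0.075q) − (71.25 + 0.066q) = 24.25 → q' = 191.4894.
Δq = 363.4752 − 191.4894 = 171.9858; the wedge equals the tax, 24.25.
DWL = ½ × 171.9858 × 24.25 = 2085.33.

2085.33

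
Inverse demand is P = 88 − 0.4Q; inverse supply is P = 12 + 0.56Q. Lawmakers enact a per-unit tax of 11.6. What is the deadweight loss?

70.08

Competitive equilibrium: 88 − 0.4Q = 12 + 0.56Q → Q* = 79.1667, P* = 56.3333.
With the tax, the buyer price exceeds the seller price by 11.6: (88 − 0.4Q) − (12 + 0.56Q) = 11.6 → Q' = 67.0833.
ΔQ = 79.1667 − 67.0833 = 12.0834; the wedge equals the tax, 11.6.
Welfare loss = ½ × 12.0834 × 11.6 = 70.08.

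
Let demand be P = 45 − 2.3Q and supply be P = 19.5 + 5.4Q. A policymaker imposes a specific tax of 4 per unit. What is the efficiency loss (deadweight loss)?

1.04

Competitive equilibrium: 45 − 2.3Q = 19.5 + 5.4Q → Q* = 3.3117, P* = 37.3831.
With the tax, the buyer price exceeds the seller price by 4: (45 − 2.3Q) − (19.5 + 5.4Q) = 4 → Q' = 2.7922.
ΔQ = 3.3117 − 2.7922 = 0.5195; the wedge equals the tax, 4.
Deadweight loss = ½ × 0.5195 × 4 = 1.04.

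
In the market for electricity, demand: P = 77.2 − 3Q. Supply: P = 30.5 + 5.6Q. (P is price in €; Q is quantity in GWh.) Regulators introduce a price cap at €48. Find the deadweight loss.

Competitive equilibrium: 77.2 − 3Q = 30.5 + 5.6Q → Q* = 5.4302, P* = 60.9093.
At the ceiling P = 48, quantity supplied = (48 − 30.5)/5.6 = 3.125.
Willingness to pay at Q' = 3.125: 77.2 − 3·3.125 = 67.825.
ΔQ = 5.4302 − 3.125 = 2.3052; wedge = 67.825 − 48 = 19.825.
Welfare loss = ½ × 2.3052 × 19.825 = €22.85.

€22.85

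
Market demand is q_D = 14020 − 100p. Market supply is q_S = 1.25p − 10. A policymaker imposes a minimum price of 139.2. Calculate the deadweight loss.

In inverse form: demand p = 140.2 − 0.01q, supply p = 8 + 0.8q.
Competitive equilibrium: 140.2 − 0.01q = 8 + 0.8q → q* = 163.2099, p* = 138.5679.
At the floor p = 139.2, quantity demanded = (140.2 − 139.2)/0.01 = 100.
Sellers' marginal cost at q' = 100: 8 + 0.8·100 = 88.
Δq = 163.2099 − 100 = 63.2099; wedge = 139.2 − 88 = 51.2.
Deadweight loss = ½ × 63.2099 × 51.2 = 1618.17.

1618.17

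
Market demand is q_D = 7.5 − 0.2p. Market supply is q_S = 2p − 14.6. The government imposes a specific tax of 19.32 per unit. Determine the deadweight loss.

33.93

In inverse form: demand p = 37.5 − 5q, supply p = 7.3 + 0.5q.
Competitive equilibrium: 37.5 − 5q = 7.3 + 0.5q → q* = 5.4909, p* = 10.0455.
With the tax, the buyer price exceeds the seller price by 19.32: (37.5 − 5q) − (7.3 + 0.5q) = 19.32 → q' = 1.9782.
Δq = 5.4909 − 1.9782 = 3.5127; the wedge equals the tax, 19.32.
The triangle = ½ × 3.5127 × 19.32 = 33.93.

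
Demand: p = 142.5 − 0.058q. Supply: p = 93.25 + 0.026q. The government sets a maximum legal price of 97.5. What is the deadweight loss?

7509.62

Competitive equilibrium: 142.5 − 0.058q = 93.25 + 0.026q → q* = 586.30952, p* = 108.49405.
At the ceiling p = 97.5, quantity supplied = (97.5 − 93.25)/0.026 = 163.46154.
Willingness to pay at q' = 163.46154: 142.5 − 0.058·163.46154 = 133.01923.
Δq = 586.30952 − 163.46154 = 422.84798; wedge = 133.01923 − 97.5 = 35.51923.
The triangle = ½ × 422.84798 × 35.51923 = 7509.62.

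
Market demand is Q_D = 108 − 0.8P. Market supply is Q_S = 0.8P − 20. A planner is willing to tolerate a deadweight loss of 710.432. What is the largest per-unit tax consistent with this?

In inverse form: demand P = 135 − 1.25Q, supply P = 25 + 1.25Q.
Competitive equilibrium: 135 − 1.25Q = 25 + 1.25Q → Q* = 44, P* = 80.
A tax t gives ΔQ = t/2.5 and wedge t, so DWL = t²/5.
t²/5 = 710.432 → t² = 3552.16 → t = 59.6.

59.6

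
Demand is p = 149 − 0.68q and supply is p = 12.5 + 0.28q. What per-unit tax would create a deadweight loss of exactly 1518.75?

Competitive equilibrium: 149 − 0.68q = 12.5 + 0.28q → q* = 142.1875, p* = 52.3125.
A tax t gives Δq = t/0.96 and wedge t, so DWL = t²/1.92.
t²/1.92 = 1518.75 → t² = 2916 → t = 54.

54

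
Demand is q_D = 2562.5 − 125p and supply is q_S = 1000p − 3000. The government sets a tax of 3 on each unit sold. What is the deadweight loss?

In inverse form: demand p = 20.5 − 0.008q, supply p = 3 + 0.001q.
Competitive equilibrium: 20.5 − 0.008q = 3 + 0.001q → q* = 1944.4444, p* = 4.9444.
With the tax, the buyer price exceeds the seller price by 3: (20.5 − 0.008q) − (3 + 0.001q) = 3 → q' = 1611.1111.
Δq = 1944.4444 − 1611.1111 = 333.3333; the wedge equals the tax, 3.
Deadweight loss = ½ × 333.3333 × 3 = 500.

500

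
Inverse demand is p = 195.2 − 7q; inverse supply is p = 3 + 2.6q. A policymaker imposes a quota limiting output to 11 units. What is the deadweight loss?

390.60

Competitive equilibrium: 195.2 − 7q = 3 + 2.6q → q* = 20.0208, p* = 55.0542.
At q = 11: demand price = 195.2 − 7·11 = 118.2; supply price = 3 + 2.6·11 = 31.6.
Δq = 20.0208 − 11 = 9.0208; wedge = 118.2 − 31.6 = 86.6.
DWL = ½ × 9.0208 × 86.6 = 390.60.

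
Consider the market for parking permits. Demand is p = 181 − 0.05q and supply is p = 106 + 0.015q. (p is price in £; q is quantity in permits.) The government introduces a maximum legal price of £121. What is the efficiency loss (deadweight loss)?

Competitive equilibrium: 181 − 0.05q = 106 + 0.015q → q* = 1153.8462, p* = 123.3077.
At the ceiling p = 121, quantity supplied = (121 − 106)/0.015 = 1000.
Willingness to pay at q' = 1000: 181 − 0.05·1000 = 131.
Δq = 1153.8462 − 1000 = 153.8462; wedge = 131 − 121 = 10.
Welfare loss = ½ × 153.8462 × 10 = £769.23.

£769.23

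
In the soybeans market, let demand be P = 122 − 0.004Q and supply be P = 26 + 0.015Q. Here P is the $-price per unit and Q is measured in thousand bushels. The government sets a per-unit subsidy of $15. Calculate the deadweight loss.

Competitive equilibrium: 122 − 0.004Q = 26 + 0.015Q → Q* = 5052.6316, P* = 101.7895.
The subsidy lowers effective supply by 15: P = 11 + 0.015Q.
New quantity: 122 − 0.004Q = 11 + 0.015Q → Q' = 5842.1053.
Overproduction ΔQ = 5842.1053 − 5052.6316 = 789.4737; wedge = subsidy = 15.
The triangle = ½ × 789.4737 × 15 = $5921.05 thousand.

$5921.05 thousand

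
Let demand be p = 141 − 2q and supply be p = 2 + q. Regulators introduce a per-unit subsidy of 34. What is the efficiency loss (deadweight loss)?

192.67

Competitive equilibrium: 141 − 2q = 2 + q → q* = 46.3333, p* = 48.3333.
The subsidy lowers effective supply by 34: p = q − 32.
New quantity: 141 − 2q = q − 32 → q' = 57.6667.
Overproduction Δq = 57.6667 − 46.3333 = 11.3334; wedge = subsidy = 34.
The triangle = ½ × 11.3334 × 34 = 192.67.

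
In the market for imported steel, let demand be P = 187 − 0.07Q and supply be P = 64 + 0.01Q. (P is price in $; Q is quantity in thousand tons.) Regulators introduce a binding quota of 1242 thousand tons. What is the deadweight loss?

Competitive equilibrium: 187 − 0.07Q = 64 + 0.01Q → Q* = 1537.5, P* = 79.375.
At Q = 1242: demand price = 187 − 0.07·1242 = 100.06; supply price = 64 + 0.01·1242 = 76.42.
ΔQ = 1537.5 − 1242 = 295.5; wedge = 100.06 − 76.42 = 23.64.
Welfare loss = ½ × 295.5 × 23.64 = $3492.81 thousand.

$3492.81 thousand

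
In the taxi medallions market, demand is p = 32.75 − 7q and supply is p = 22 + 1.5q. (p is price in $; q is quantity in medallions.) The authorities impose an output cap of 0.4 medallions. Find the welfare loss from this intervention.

$3.18

Competitive equilibrium: 32.75 − 7q = 22 + 1.5q → q* = 1.2647, p* = 23.8971.
At q = 0.4: demand price = 32.75 − 7·0.4 = 29.95; supply price = 22 + 1.5·0.4 = 22.6.
Δq = 1.2647 − 0.4 = 0.8647; wedge = 29.95 − 22.6 = 7.35.
DWL = ½ × 0.8647 × 7.35 = $3.18.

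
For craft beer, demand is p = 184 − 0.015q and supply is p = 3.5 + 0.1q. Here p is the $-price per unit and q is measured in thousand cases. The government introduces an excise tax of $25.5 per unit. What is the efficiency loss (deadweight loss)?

Competitive equilibrium: 184 − 0.015q = 3.5 + 0.1q → q* = 1569.5652, p* = 160.4565.
With the tax, the buyer price exceeds the seller price by 25.5: (184 − 0.015q) − (3.5 + 0.1q) = 25.5 → q' = 1347.8261.
Δq = 1569.5652 − 1347.8261 = 221.7391; the wedge equals the tax, 25.5.
Welfare loss = ½ × 221.7391 × 25.5 = $2827.17 thousand.

$2827.17 thousand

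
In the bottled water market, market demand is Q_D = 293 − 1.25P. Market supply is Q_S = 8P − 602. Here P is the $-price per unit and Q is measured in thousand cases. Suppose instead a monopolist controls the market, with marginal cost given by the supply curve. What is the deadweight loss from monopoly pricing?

In inverse form: demand P = 234.4 − 0.8Q, supply P = 75.25 + 0.125Q.
Competitive equilibrium: 234.4 − 0.8Q = 75.25 + 0.125Q → Q* = 172.0541, P* = 96.7568.
Marginal revenue: MR = 234.4 − 1.6Q. Set MR = MC: 234.4 − 1.6Q = 75.25 + 0.125Q → Q_m = 92.2609.
Price P_m = 234.4 − 0.8·92.2609 = 160.5913; MC(Q_m) = 75.25 + 0.125·92.2609 = 86.7826.
Competitive Q* = 172.0541, so ΔQ = 79.7932; wedge = 160.5913 − 86.7826 = 73.8087.
Welfare loss = ½ × 79.7932 × 73.8087 = $2944.72 thousand.

$2944.72 thousand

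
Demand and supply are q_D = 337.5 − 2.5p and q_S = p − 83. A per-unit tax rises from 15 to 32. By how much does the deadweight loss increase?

285.36

In inverse form: demand p = 135 − 0.4q, supply p = 83 + q.
Competitive equilibrium: 135 − 0.4q = 83 + q → q* = 37.1429, p* = 120.1429.
For a per-unit tax t: Δq = t/1.4, so DWL = ½·t·(t/1.4) = t²/2.8.
At t = 15: DWL = 80.357. At t = 32: DWL = 365.714.
Increase = 365.714 − 80.357 = 285.36.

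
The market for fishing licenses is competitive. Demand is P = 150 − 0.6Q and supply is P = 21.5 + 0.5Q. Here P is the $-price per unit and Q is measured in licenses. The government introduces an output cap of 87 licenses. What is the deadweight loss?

$489.02

Competitive equilibrium: 150 − 0.6Q = 21.5 + 0.5Q → Q* = 116.8182, P* = 79.9091.
At Q = 87: demand price = 150 − 0.6·87 = 97.8; supply price = 21.5 + 0.5·87 = 65.
ΔQ = 116.8182 − 87 = 29.8182; wedge = 97.8 − 65 = 32.8.
Welfare loss = ½ × 29.8182 × 32.8 = $489.02.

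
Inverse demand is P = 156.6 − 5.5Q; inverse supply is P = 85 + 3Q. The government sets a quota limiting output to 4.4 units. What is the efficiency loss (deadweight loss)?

68.80

Competitive equilibrium: 156.6 − 5.5Q = 85 + 3Q → Q* = 8.4235, P* = 110.2706.
At Q = 4.4: demand price = 156.6 − 5.5·4.4 = 132.4; supply price = 85 + 3·4.4 = 98.2.
ΔQ = 8.4235 − 4.4 = 4.0235; wedge = 132.4 − 98.2 = 34.2.
DWL = ½ × 4.0235 × 34.2 = 68.80.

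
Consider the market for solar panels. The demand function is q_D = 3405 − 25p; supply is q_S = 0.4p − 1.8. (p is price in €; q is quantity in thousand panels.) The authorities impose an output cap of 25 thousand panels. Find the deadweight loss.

€915.60 thousand

In inverse form: demand p = 136.2 − 0.04q, supply p = 4.5 + 2.5q.
Competitive equilibrium: 136.2 − 0.04q = 4.5 + 2.5q → q* = 51.8504, p* = 134.126.
At q = 25: demand price = 136.2 − 0.04·25 = 135.2; supply price = 4.5 + 2.5·25 = 67.
Δq = 51.8504 − 25 = 26.8504; wedge = 135.2 − 67 = 68.2.
The triangle = ½ × 26.8504 × 68.2 = €915.60 thousand.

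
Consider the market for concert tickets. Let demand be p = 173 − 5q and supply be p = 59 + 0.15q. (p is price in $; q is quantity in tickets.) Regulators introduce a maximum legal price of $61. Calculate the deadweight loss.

Competitive equilibrium: 173 − 5q = 59 + 0.15q → q* = 22.1359, p* = 62.3204.
At the ceiling p = 61, quantity supplied = (61 − 59)/0.15 = 13.3333.
Willingness to pay at q' = 13.3333: 173 − 5·13.3333 = 106.3335.
Δq = 22.1359 − 13.3333 = 8.8026; wedge = 106.3335 − 61 = 45.3335.
The triangle = ½ × 8.8026 × 45.3335 = $199.53.

$199.53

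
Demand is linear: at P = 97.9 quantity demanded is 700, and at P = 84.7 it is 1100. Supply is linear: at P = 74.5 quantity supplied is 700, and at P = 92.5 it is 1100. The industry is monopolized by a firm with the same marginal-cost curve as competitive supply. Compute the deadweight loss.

Demand slope = (84.7 − 97.9)/(1100 − 700) = −0.033, so P = 121 − 0.033Q.
Supply slope = (92.5 − 74.5)/(1100 − 700) = 0.045, so P = 43 + 0.045Q.
Competitive equilibrium: 121 − 0.033Q = 43 + 0.045Q → Q* = 1000, P* = 88.
Marginal revenue: MR = 121 − 0.066Q. Set MR = MC: 121 − 0.066Q = 43 + 0.045Q → Q_m = 702.7027.
Price P_m = 121 − 0.033·702.7027 = 97.8108; MC(Q_m) = 43 + 0.045·702.7027 = 74.6216.
Competitive Q* = 1000, so ΔQ = 297.2973; wedge = 97.8108 − 74.6216 = 23.1892.
DWL = ½ × 297.2973 × 23.1892 = 3447.04.

3447.04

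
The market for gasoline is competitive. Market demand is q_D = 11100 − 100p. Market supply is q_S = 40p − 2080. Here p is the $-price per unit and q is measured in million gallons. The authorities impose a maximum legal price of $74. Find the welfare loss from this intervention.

In inverse form: demand p = 111 − 0.01q, supply p = 52 + 0.025q.
Competitive equilibrium: 111 − 0.01q = 52 + 0.025q → q* = 1685.7143, p* = 94.1429.
At the ceiling p = 74, quantity supplied = (74 − 52)/0.025 = 880.
Willingness to pay at q' = 880: 111 − 0.01·880 = 102.2.
Δq = 1685.7143 − 880 = 805.7143; wedge = 102.2 − 74 = 28.2.
Deadweight loss = ½ × 805.7143 × 28.2 = $11360.57 million.

$11360.57 million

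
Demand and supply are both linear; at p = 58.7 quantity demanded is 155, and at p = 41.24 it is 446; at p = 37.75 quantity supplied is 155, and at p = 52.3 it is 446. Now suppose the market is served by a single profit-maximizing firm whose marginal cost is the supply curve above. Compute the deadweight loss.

Demand slope = (41.24 − 58.7)/(446 − 155) = −0.06, so p = 68 − 0.06q.
Supply slope = (52.3 − 37.75)/(446 − 155) = 0.05, so p = 30 + 0.05q.
Competitive equilibrium: 68 − 0.06q = 30 + 0.05q → q* = 345.45455, p* = 47.27273.
Marginal revenue: MR = 68 − 0.12q. Set MR = MC: 68 − 0.12q = 30 + 0.05q → q_m = 223.52941.
Price p_m = 68 − 0.06·223.52941 = 54.58824; MC(q_m) = 30 + 0.05·223.52941 = 41.17647.
Competitive q* = 345.45455, so Δq = 121.92514; wedge = 54.58824 − 41.17647 = 13.41177.
Deadweight loss = ½ × 121.92514 × 13.41177 = 817.62.

817.62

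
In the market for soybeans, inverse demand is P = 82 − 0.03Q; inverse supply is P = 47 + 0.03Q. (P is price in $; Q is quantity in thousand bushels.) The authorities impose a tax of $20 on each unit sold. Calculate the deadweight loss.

$3333.33 thousand

Competitive equilibrium: 82 − 0.03Q = 47 + 0.03Q → Q* = 583.3333, P* = 64.5.
With the tax, the buyer price exceeds the seller price by 20: (82 − 0.03Q) − (47 + 0.03Q) = 20 → Q' = 250.
ΔQ = 583.3333 − 250 = 333.3333; the wedge equals the tax, 20.
Welfare loss = ½ × 333.3333 × 20 = $3333.33 thousand.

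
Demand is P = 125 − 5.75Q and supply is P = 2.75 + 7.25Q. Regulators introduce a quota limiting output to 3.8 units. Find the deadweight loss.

204.12

Competitive equilibrium: 125 − 5.75Q = 2.75 + 7.25Q → Q* = 9.4038, P* = 70.9279.
At Q = 3.8: demand price = 125 − 5.75·3.8 = 103.15; supply price = 2.75 + 7.25·3.8 = 30.3.
ΔQ = 9.4038 − 3.8 = 5.6038; wedge = 103.15 − 30.3 = 72.85.
Welfare loss = ½ × 5.6038 × 72.85 = 204.12.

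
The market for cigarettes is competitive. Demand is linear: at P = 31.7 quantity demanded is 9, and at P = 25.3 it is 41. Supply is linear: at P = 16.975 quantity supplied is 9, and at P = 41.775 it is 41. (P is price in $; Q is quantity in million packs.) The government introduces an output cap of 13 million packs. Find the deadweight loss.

Demand slope = (25.3 − 31.7)/(41 − 9) = −0.2, so P = 33.5 − 0.2Q.
Supply slope = (41.775 − 16.975)/(41 − 9) = 0.775, so P = 10 + 0.775Q.
Competitive equilibrium: 33.5 − 0.2Q = 10 + 0.775Q → Q* = 24.1026, P* = 28.6795.
At Q = 13: demand price = 33.5 − 0.2·13 = 30.9; supply price = 10 + 0.775·13 = 20.075.
ΔQ = 24.1026 − 13 = 11.1026; wedge = 30.9 − 20.075 = 10.825.
Deadweight loss = ½ × 11.1026 × 10.825 = $60.09 million.

$60.09 million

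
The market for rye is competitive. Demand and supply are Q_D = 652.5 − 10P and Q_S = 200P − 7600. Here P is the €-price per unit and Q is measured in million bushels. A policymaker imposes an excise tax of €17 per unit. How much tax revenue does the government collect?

In inverse form: demand P = 65.25 − 0.1Q, supply P = 38 + 0.005Q.
Competitive equilibrium: 65.25 − 0.1Q = 38 + 0.005Q → Q* = 259.5238, P* = 39.2976.
With the tax, the buyer price exceeds the seller price by 17: (65.25 − 0.1Q) − (38 + 0.005Q) = 17 → Q' = 97.619.
Tax revenue = 17 × 97.619 = €1659.52 million.

€1659.52 million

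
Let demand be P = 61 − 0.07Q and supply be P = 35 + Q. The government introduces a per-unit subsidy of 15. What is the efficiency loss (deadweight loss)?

Competitive equilibrium: 61 − 0.07Q = 35 + Q → Q* = 24.2991, P* = 59.2991.
The subsidy lowers effective supply by 15: P = 20 + Q.
New quantity: 61 − 0.07Q = 20 + Q → Q' = 38.3178.
Overproduction ΔQ = 38.3178 − 24.2991 = 14.0187; wedge = subsidy = 15.
Deadweight loss = ½ × 14.0187 × 15 = 105.14.

105.14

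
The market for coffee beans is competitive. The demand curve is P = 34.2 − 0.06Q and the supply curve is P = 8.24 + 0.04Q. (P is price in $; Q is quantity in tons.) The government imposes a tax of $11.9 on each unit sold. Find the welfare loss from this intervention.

Competitive equilibrium: 34.2 − 0.06Q = 8.24 + 0.04Q → Q* = 259.6, P* = 18.624.
With the tax, the buyer price exceeds the seller price by 11.9: (34.2 − 0.06Q) − (8.24 + 0.04Q) = 11.9 → Q' = 140.6.
ΔQ = 259.6 − 140.6 = 119; the wedge equals the tax, 11.9.
Welfare loss = ½ × 119 × 11.9 = $708.05.

$708.05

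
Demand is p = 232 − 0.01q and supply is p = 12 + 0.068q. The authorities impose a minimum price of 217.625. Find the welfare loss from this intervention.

Competitive equilibrium: 232 − 0.01q = 12 + 0.068q → q* = 2820.5128, p* = 203.7949.
At the floor p = 217.625, quantity demanded = (232 − 217.625)/0.01 = 1437.5.
Sellers' marginal cost at q' = 1437.5: 12 + 0.068·1437.5 = 109.75.
Δq = 2820.5128 − 1437.5 = 1383.0128; wedge = 217.625 − 109.75 = 107.875.
Deadweight loss = ½ × 1383.0128 × 107.875 = 74596.25.

74596.25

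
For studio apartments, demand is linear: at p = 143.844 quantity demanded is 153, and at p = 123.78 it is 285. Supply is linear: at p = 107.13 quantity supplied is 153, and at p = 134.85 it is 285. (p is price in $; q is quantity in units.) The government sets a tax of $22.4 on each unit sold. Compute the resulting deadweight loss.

Demand slope = (123.78 − 143.844)/(285 − 153) = −0.152, so p = 167.1 − 0.152q.
Supply slope = (134.85 − 107.13)/(285 − 153) = 0.21, so p = 75 + 0.21q.
Competitive equilibrium: 167.1 − 0.152q = 75 + 0.21q → q* = 254.4199, p* = 128.4282.
With the tax, the buyer price exceeds the seller price by 22.4: (167.1 − 0.152q) − (75 + 0.21q) = 22.4 → q' = 192.5414.
Δq = 254.4199 − 192.5414 = 61.8785; the wedge equals the tax, 22.4.
Deadweight loss = ½ × 61.8785 × 22.4 = $693.04.

$693.04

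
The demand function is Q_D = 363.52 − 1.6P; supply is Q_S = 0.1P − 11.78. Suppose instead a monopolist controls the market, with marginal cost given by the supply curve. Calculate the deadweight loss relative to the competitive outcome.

In inverse form: demand P = 227.2 − 0.625Q, supply P = 117.8 + 10Q.
Competitive equilibrium: 227.2 − 0.625Q = 117.8 + 10Q → Q* = 10.2965, P* = 220.7647.
Marginal revenue: MR = 227.2 − 1.25Q. Set MR = MC: 227.2 − 1.25Q = 117.8 + 10Q → Q_m = 9.7244.
Price P_m = 227.2 − 0.625·9.7244 = 221.1223; MC(Q_m) = 117.8 + 10·9.7244 = 215.044.
Competitive Q* = 10.2965, so ΔQ = 0.5721; wedge = 221.1223 − 215.044 = 6.0783.
The triangle = ½ × 0.5721 × 6.0783 = 1.74.

1.74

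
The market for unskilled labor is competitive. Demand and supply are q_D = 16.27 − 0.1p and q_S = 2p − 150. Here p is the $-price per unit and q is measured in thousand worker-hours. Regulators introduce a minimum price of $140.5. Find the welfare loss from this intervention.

In inverse form: demand p = 162.7 − 10q, supply p = 75 + 0.5q.
Competitive equilibrium: 162.7 − 10q = 75 + 0.5q → q* = 8.3524, p* = 79.1762.
At the floor p = 140.5, quantity demanded = (162.7 − 140.5)/10 = 2.22.
Sellers' marginal cost at q' = 2.22: 75 + 0.5·2.22 = 76.11.
Δq = 8.3524 − 2.22 = 6.1324; wedge = 140.5 − 76.11 = 64.39.
Welfare loss = ½ × 6.1324 × 64.39 = $197.43 thousand.

$197.43 thousand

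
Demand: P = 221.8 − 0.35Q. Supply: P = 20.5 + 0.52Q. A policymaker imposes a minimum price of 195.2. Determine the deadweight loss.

10502.09

Competitive equilibrium: 221.8 − 0.35Q = 20.5 + 0.52Q → Q* = 231.3793, P* = 140.8172.
At the floor P = 195.2, quantity demanded = (221.8 − 195.2)/0.35 = 76.
Sellers' marginal cost at Q' = 76: 20.5 + 0.52·76 = 60.02.
ΔQ = 231.3793 − 76 = 155.3793; wedge = 195.2 − 60.02 = 135.18.
DWL = ½ × 155.3793 × 135.18 = 10502.09.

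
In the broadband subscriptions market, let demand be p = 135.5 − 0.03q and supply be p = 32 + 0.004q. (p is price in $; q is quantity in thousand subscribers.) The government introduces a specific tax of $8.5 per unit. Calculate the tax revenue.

Competitive equilibrium: 135.5 − 0.03q = 32 + 0.004q → q* = 3044.1176, p* = 44.1765.
With the tax, the buyer price exceeds the seller price by 8.5: (135.5 − 0.03q) − (32 + 0.004q) = 8.5 → q' = 2794.1176.
Tax revenue = 8.5 × 2794.1176 = $23750 thousand.

$23750 thousand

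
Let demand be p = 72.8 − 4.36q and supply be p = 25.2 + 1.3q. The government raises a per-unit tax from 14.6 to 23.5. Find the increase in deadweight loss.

29.95

Competitive equilibrium: 72.8 − 4.36q = 25.2 + 1.3q → q* = 8.4099, p* = 36.1329.
For a per-unit tax t: Δq = t/5.66, so DWL = ½·t·(t/5.66) = t²/11.32.
At t = 14.6: DWL = 18.8304. At t = 23.5: DWL = 48.7853.
Increase = 48.7853 − 18.8304 = 29.95.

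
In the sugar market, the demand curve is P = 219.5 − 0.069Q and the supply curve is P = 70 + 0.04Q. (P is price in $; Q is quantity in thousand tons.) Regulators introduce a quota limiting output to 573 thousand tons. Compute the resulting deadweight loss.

Competitive equilibrium: 219.5 − 0.069Q = 70 + 0.04Q → Q* = 1371.5596, P* = 124.8624.
At Q = 573: demand price = 219.5 − 0.069·573 = 179.963; supply price = 70 + 0.04·573 = 92.92.
ΔQ = 1371.5596 − 573 = 798.5596; wedge = 179.963 − 92.92 = 87.043.
Deadweight loss = ½ × 798.5596 × 87.043 = $34754.51 thousand.

$34754.51 thousand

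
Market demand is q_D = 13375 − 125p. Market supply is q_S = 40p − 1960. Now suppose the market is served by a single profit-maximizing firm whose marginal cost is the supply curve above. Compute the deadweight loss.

In inverse form: demand p = 107 − 0.008q, supply p = 49 + 0.025q.
Competitive equilibrium: 107 − 0.008q = 49 + 0.025q → q* = 1757.57576, p* = 92.93939.
Marginal revenue: MR = 107 − 0.016q. Set MR = MC: 107 − 0.016q = 49 + 0.025q → q_m = 1414.63415.
Price p_m = 107 − 0.008·1414.63415 = 95.68293; MC(q_m) = 49 + 0.025·1414.63415 = 84.36585.
Competitive q* = 1757.57576, so Δq = 342.94161; wedge = 95.68293 − 84.36585 = 11.31708.
Welfare loss = ½ × 342.94161 × 11.31708 = 1940.55.

1940.55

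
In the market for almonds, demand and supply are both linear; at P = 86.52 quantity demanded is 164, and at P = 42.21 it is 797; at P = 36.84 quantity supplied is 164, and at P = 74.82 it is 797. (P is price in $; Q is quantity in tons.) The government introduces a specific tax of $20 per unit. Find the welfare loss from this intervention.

$1538.46

Demand slope = (42.21 − 86.52)/(797 − 164) = −0.07, so P = 98 − 0.07Q.
Supply slope = (74.82 − 36.84)/(797 − 164) = 0.06, so P = 27 + 0.06Q.
Competitive equilibrium: 98 − 0.07Q = 27 + 0.06Q → Q* = 546.1538, P* = 59.7692.
With the tax, the buyer price exceeds the seller price by 20: (98 − 0.07Q) − (27 + 0.06Q) = 20 → Q' = 392.3077.
ΔQ = 546.1538 − 392.3077 = 153.8461; the wedge equals the tax, 20.
DWL = ½ × 153.8461 × 20 = $1538.46.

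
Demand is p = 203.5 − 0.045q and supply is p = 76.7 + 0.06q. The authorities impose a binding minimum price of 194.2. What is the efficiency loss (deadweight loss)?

Competitive equilibrium: 203.5 − 0.045q = 76.7 + 0.06q → q* = 1207.61905, p* = 149.15714.
At the floor p = 194.2, quantity demanded = (203.5 − 194.2)/0.045 = 206.66667.
Sellers' marginal cost at q' = 206.66667: 76.7 + 0.06·206.66667 = 89.1.
Δq = 1207.61905 − 206.66667 = 1000.95238; wedge = 194.2 − 89.1 = 105.1.
Deadweight loss = ½ × 1000.95238 × 105.1 = 52600.05.

52600.05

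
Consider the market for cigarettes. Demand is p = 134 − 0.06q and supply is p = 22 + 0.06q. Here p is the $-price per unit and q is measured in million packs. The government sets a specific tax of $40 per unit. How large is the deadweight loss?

$6666.67 million

Competitive equilibrium: 134 − 0.06q = 22 + 0.06q → q* = 933.3333, p* = 78.
With the tax, the buyer price exceeds the seller price by 40: (134 − 0.06q) − (22 + 0.06q) = 40 → q' = 600.
Δq = 933.3333 − 600 = 333.3333; the wedge equals the tax, 40.
Welfare loss = ½ × 333.3333 × 40 = $6666.67 million.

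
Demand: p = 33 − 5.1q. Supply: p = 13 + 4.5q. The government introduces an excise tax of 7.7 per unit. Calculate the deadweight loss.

3.09

Competitive equilibrium: 33 − 5.1q = 13 + 4.5q → q* = 2.0833, p* = 22.375.
With the tax, the buyer price exceeds the seller price by 7.7: (33 − 5.1q) − (13 + 4.5q) = 7.7 → q' = 1.2813.
Δq = 2.0833 − 1.2813 = 0.802; the wedge equals the tax, 7.7.
DWL = ½ × 0.802 × 7.7 = 3.09.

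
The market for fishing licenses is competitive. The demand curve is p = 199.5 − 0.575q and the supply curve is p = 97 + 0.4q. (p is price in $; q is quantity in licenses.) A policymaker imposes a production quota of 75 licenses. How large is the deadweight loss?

$442.51

Competitive equilibrium: 199.5 − 0.575q = 97 + 0.4q → q* = 105.1282, p* = 139.0513.
At q = 75: demand price = 199.5 − 0.575·75 = 156.375; supply price = 97 + 0.4·75 = 127.
Δq = 105.1282 − 75 = 30.1282; wedge = 156.375 − 127 = 29.375.
Welfare loss = ½ × 30.1282 × 29.375 = $442.51.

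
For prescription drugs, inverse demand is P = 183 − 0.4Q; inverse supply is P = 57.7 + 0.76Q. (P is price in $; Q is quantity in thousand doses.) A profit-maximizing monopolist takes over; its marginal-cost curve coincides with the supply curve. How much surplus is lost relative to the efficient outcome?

Competitive equilibrium: 183 − 0.4Q = 57.7 + 0.76Q → Q* = 108.0172, P* = 139.7931.
Marginal revenue: MR = 183 − 0.8Q. Set MR = MC: 183 − 0.8Q = 57.7 + 0.76Q → Q_m = 80.3205.
Price P_m = 183 − 0.4·80.3205 = 150.8718; MC(Q_m) = 57.7 + 0.76·80.3205 = 118.7436.
Competitive Q* = 108.0172, so ΔQ = 27.6967; wedge = 150.8718 − 118.7436 = 32.1282.
DWL = ½ × 27.6967 × 32.1282 = $444.92 thousand.

$444.92 thousand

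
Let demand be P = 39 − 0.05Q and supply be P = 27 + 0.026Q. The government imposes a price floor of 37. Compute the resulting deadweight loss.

Competitive equilibrium: 39 − 0.05Q = 27 + 0.026Q → Q* = 157.8947, P* = 31.1053.
At the floor P = 37, quantity demanded = (39 − 37)/0.05 = 40.
Sellers' marginal cost at Q' = 40: 27 + 0.026·40 = 28.04.
ΔQ = 157.8947 − 40 = 117.8947; wedge = 37 − 28.04 = 8.96.
DWL = ½ × 117.8947 × 8.96 = 528.17.

528.17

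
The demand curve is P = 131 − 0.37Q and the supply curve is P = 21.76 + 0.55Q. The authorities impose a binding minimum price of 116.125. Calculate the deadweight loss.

2837.27

Competitive equilibrium: 131 − 0.37Q = 21.76 + 0.55Q → Q* = 118.73913, P* = 87.06652.
At the floor P = 116.125, quantity demanded = (131 − 116.125)/0.37 = 40.2027.
Sellers' marginal cost at Q' = 40.2027: 21.76 + 0.55·40.2027 = 43.87149.
ΔQ = 118.73913 − 40.2027 = 78.53643; wedge = 116.125 − 43.87149 = 72.25351.
Deadweight loss = ½ × 78.53643 × 72.25351 = 2837.27.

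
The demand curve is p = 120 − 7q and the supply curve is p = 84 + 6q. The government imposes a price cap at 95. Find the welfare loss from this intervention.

5.69

Competitive equilibrium: 120 − 7q = 84 + 6q → q* = 2.7692, p* = 100.6154.
At the ceiling p = 95, quantity supplied = (95 − 84)/6 = 1.8333.
Willingness to pay at q' = 1.8333: 120 − 7·1.8333 = 107.1669.
Δq = 2.7692 − 1.8333 = 0.9359; wedge = 107.1669 − 95 = 12.1669.
Deadweight loss = ½ × 0.9359 × 12.1669 = 5.69.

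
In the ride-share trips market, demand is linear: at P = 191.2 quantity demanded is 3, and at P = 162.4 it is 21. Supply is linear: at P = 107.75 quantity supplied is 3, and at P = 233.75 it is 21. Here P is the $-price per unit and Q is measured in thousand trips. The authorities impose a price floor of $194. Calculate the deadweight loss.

$564.08 thousand

Demand slope = (162.4 − 191.2)/(21 − 3) = −1.6, so P = 196 − 1.6Q.
Supply slope = (233.75 − 107.75)/(21 − 3) = 7, so P = 86.75 + 7Q.
Competitive equilibrium: 196 − 1.6Q = 86.75 + 7Q → Q* = 12.7035, P* = 175.6744.
At the floor P = 194, quantity demanded = (196 − 194)/1.6 = 1.25.
Sellers' marginal cost at Q' = 1.25: 86.75 + 7·1.25 = 95.5.
ΔQ = 12.7035 − 1.25 = 11.4535; wedge = 194 − 95.5 = 98.5.
DWL = ½ × 11.4535 × 98.5 = $564.08 thousand.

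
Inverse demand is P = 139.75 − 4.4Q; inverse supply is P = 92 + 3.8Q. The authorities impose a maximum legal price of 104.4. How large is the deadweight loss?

Competitive equilibrium: 139.75 − 4.4Q = 92 + 3.8Q → Q* = 5.8232, P* = 114.128.
At the ceiling P = 104.4, quantity supplied = (104.4 − 92)/3.8 = 3.2632.
Willingness to pay at Q' = 3.2632: 139.75 − 4.4·3.2632 = 125.3919.
ΔQ = 5.8232 − 3.2632 = 2.56; wedge = 125.3919 − 104.4 = 20.9919.
The triangle = ½ × 2.56 × 20.9919 = 26.87.

26.87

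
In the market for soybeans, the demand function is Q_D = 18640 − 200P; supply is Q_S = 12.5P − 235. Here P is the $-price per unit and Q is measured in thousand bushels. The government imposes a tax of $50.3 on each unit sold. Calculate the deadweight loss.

$14882.88 thousand

In inverse form: demand P = 93.2 − 0.005Q, supply P = 18.8 + 0.08Q.
Competitive equilibrium: 93.2 − 0.005Q = 18.8 + 0.08Q → Q* = 875.2941, P* = 88.8235.
With the tax, the buyer price exceeds the seller price by 50.3: (93.2 − 0.005Q) − (18.8 + 0.08Q) = 50.3 → Q' = 283.5294.
ΔQ = 875.2941 − 283.5294 = 591.7647; the wedge equals the tax, 50.3.
The triangle = ½ × 591.7647 × 50.3 = $14882.88 thousand.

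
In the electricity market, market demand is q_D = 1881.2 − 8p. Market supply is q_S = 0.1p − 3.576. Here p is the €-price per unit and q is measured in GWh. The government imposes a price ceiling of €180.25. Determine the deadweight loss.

In inverse form: demand p = 235.15 − 0.125q, supply p = 35.76 + 10q.
Competitive equilibrium: 235.15 − 0.125q = 35.76 + 10q → q* = 19.6928, p* = 232.6884.
At the ceiling p = 180.25, quantity supplied = (180.25 − 35.76)/10 = 14.449.
Willingness to pay at q' = 14.449: 235.15 − 0.125·14.449 = 233.3439.
Δq = 19.6928 − 14.449 = 5.2438; wedge = 233.3439 − 180.25 = 53.0939.
Deadweight loss = ½ × 5.2438 × 53.0939 = €139.21.

€139.21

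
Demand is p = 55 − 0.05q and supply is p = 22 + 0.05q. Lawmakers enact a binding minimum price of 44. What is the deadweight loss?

605

Competitive equilibrium: 55 − 0.05q = 22 + 0.05q → q* = 330, p* = 38.5.
At the floor p = 44, quantity demanded = (55 − 44)/0.05 = 220.
Sellers' marginal cost at q' = 220: 22 + 0.05·220 = 33.
Δq = 330 − 220 = 110; wedge = 44 − 33 = 11.
The triangle = ½ × 110 × 11 = 605.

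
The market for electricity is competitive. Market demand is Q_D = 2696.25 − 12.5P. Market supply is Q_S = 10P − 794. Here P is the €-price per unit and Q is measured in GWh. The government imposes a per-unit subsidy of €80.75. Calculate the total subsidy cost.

€97371.04

In inverse form: demand P = 215.7 − 0.08Q, supply P = 79.4 + 0.1Q.
Competitive equilibrium: 215.7 − 0.08Q = 79.4 + 0.1Q → Q* = 757.2222, P* = 155.1222.
The subsidy lowers effective supply by 80.75: P = 0.1Q − 1.35.
New quantity: 215.7 − 0.08Q = 0.1Q − 1.35 → Q' = 1205.8333.
Total subsidy cost = 80.75 × 1205.8333 = €97371.04.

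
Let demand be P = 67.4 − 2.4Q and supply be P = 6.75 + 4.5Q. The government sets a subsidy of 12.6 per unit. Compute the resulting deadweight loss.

Competitive equilibrium: 67.4 − 2.4Q = 6.75 + 4.5Q → Q* = 8.7899, P* = 46.3043.
The subsidy lowers effective supply by 12.6: P = 4.5Q − 5.85.
New quantity: 67.4 − 2.4Q = 4.5Q − 5.85 → Q' = 10.6159.
Overproduction ΔQ = 10.6159 − 8.7899 = 1.826; wedge = subsidy = 12.6.
Deadweight loss = ½ × 1.826 × 12.6 = 11.50.

11.50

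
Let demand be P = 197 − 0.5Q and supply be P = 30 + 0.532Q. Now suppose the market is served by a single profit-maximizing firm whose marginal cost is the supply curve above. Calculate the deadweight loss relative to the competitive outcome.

1439.28

Competitive equilibrium: 197 − 0.5Q = 30 + 0.532Q → Q* = 161.8217, P* = 116.0891.
Marginal revenue: MR = 197 − Q. Set MR = MC: 197 − Q = 30 + 0.532Q → Q_m = 109.0078.
Price P_m = 197 − 0.5·109.0078 = 142.4961; MC(Q_m) = 30 + 0.532·109.0078 = 87.9921.
Competitive Q* = 161.8217, so ΔQ = 52.8139; wedge = 142.4961 − 87.9921 = 54.504.
Deadweight loss = ½ × 52.8139 × 54.504 = 1439.28.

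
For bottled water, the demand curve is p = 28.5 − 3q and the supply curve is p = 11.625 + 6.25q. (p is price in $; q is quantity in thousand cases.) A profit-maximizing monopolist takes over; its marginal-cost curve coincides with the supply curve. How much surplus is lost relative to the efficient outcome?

Competitive equilibrium: 28.5 − 3q = 11.625 + 6.25q → q* = 1.8243, p* = 23.027.
Marginal revenue: MR = 28.5 − 6q. Set MR = MC: 28.5 − 6q = 11.625 + 6.25q → q_m = 1.3776.
Price p_m = 28.5 − 3·1.3776 = 24.3672; MC(q_m) = 11.625 + 6.25·1.3776 = 20.235.
Competitive q* = 1.8243, so Δq = 0.4467; wedge = 24.3672 − 20.235 = 4.1322.
The triangle = ½ × 0.4467 × 4.1322 = $0.92 thousand.

$0.92 thousand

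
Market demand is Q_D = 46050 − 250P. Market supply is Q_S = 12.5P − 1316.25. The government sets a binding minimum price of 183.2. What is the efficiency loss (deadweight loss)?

19954.82

In inverse form: demand P = 184.2 − 0.004Q, supply P = 105.3 + 0.08Q.
Competitive equilibrium: 184.2 − 0.004Q = 105.3 + 0.08Q → Q* = 939.2857, P* = 180.4429.
At the floor P = 183.2, quantity demanded = (184.2 − 183.2)/0.004 = 250.
Sellers' marginal cost at Q' = 250: 105.3 + 0.08·250 = 125.3.
ΔQ = 939.2857 − 250 = 689.2857; wedge = 183.2 − 125.3 = 57.9.
The triangle = ½ × 689.2857 × 57.9 = 19954.82.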